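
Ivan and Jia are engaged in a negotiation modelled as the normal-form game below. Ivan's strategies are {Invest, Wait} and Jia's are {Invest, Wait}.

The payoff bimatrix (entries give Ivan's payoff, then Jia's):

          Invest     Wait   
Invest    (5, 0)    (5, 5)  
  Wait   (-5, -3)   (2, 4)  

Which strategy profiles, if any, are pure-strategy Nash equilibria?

(Invest, Invest): Jia prefers Wait (5 > 0) — not an equilibrium.
(Invest, Wait): Ivan gets 5 ≥ 2 from Wait, and Jia gets 5 ≥ 0 from Invest — Nash equilibrium.
(Wait, Invest): Ivan prefers Invest (5 > -5); Jia prefers Wait (4 > -3) — not an equilibrium.
(Wait, Wait): Ivan prefers Invest (5 > 2) — not an equilibrium.

(Invest, Wait)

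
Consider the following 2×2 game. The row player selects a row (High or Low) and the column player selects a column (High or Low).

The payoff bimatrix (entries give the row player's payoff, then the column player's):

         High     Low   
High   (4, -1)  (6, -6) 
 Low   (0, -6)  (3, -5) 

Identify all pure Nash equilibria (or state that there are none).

(High, High)

(High, High): the row player gets 4 ≥ 0 from Low, and the column player gets -1 ≥ -6 from Low — Nash equilibrium.
(High, Low): the column player prefers High (-1 > -6) — not an equilibrium.
(Low, High): the row player prefers High (4 > 0); the column player prefers Low (-5 > -6) — not an equilibrium.
(Low, Low): the row player prefers High (6 > 3) — not an equilibrium.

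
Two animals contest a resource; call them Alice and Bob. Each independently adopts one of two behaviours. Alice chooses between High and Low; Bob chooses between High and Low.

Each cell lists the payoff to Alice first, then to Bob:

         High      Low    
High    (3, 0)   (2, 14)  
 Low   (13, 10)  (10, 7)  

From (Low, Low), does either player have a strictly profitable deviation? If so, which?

Bob

Alice at (Low, Low) earns 10; deviating to High yields 2 — not better.
Bob earns 7; deviating to High yields 10 — a strict improvement.
Only Bob has a strictly profitable deviation.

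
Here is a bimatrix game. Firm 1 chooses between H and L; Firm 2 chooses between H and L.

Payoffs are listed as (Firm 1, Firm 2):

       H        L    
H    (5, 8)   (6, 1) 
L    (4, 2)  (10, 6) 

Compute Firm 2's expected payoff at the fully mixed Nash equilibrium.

First find x, the probability Firm 1 plays H, from Firm 2's indifference between H and L: 8x + 2(1−x) = x + 6(1−x), giving x = 4/11.
Since Firm 2 is indifferent in equilibrium, Firm 2's expected payoff equals the payoff from either column against (4/11, 7/11). Using H: 8(4/11) + 2(7/11) = 46/11.

46/11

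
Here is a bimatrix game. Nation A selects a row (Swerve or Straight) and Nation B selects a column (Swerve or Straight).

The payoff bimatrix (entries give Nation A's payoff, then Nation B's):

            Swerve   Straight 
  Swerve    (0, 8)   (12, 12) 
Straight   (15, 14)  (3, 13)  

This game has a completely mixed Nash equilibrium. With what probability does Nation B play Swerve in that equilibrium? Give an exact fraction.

Let c be the probability that Nation B plays Swerve. In a completely mixed equilibrium, Nation A must be indifferent between Swerve and Straight.
Nation A's expected payoff from Swerve is 12(1−c); from Straight it is 15c + 3(1−c).
Setting these equal: −12c + 12 = 12c + 3, so c = 3/8.

3/8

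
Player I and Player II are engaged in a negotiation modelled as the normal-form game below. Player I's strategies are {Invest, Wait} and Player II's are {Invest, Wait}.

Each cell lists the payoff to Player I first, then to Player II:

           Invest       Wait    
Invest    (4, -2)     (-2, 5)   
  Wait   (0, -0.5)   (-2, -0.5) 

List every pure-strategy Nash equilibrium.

(Invest, Invest): Player II prefers Wait (5 > -2) — not an equilibrium.
(Invest, Wait): Player I gets -2 ≥ -2 from Wait, and Player II gets 5 ≥ -2 from Invest — Nash equilibrium.
(Wait, Invest): Player I prefers Invest (4 > 0) — not an equilibrium.
(Wait, Wait): Player I gets -2 ≥ -2 from Invest, and Player II gets -0.5 ≥ -0.5 from Invest — Nash equilibrium.

(Invest, Wait) and (Wait, Wait)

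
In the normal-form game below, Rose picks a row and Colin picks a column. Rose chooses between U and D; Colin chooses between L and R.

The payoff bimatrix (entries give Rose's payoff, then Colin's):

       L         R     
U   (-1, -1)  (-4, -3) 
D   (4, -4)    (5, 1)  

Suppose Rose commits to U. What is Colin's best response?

Against U, Colin earns -1 from L and -3 from R.
So L is the best response.

L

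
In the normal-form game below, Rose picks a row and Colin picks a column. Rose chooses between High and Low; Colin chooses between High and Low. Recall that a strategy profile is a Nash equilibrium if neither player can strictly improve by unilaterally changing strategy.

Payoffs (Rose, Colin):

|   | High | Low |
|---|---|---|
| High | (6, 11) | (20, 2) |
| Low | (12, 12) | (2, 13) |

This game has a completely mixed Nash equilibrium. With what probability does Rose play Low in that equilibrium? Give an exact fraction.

9/10

Let r be the probability that Rose plays High. In a completely mixed equilibrium, Colin must be indifferent between High and Low.
Colin's expected payoff from High is 11r + 12(1−r); from Low it is 2r + 13(1−r).
Setting these equal: −r + 12 = −11r + 13, so r = 1/10.
Therefore Rose plays Low with probability 1 − 1/10 = 9/10.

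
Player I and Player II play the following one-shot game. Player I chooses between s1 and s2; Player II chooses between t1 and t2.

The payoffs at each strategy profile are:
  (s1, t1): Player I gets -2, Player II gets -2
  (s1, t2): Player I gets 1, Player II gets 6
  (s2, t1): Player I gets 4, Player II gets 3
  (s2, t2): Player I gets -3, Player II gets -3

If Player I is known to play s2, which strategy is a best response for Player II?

t1

Against s2, Player II earns 3 from t1 and -3 from t2.
So t1 is the best response.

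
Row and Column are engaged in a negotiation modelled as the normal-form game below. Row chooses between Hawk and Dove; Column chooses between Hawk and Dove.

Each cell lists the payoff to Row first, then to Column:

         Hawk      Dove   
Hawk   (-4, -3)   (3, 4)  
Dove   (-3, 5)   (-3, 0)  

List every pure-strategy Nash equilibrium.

(Hawk, Hawk): Row prefers Dove (-3 > -4); Column prefers Dove (4 > -3) — not an equilibrium.
(Hawk, Dove): Row gets 3 ≥ -3 from Dove, and Column gets 4 ≥ -3 from Hawk — Nash equilibrium.
(Dove, Hawk): Row gets -3 ≥ -4 from Hawk, and Column gets 5 ≥ 0 from Dove — Nash equilibrium.
(Dove, Dove): Row prefers Hawk (3 > -3); Column prefers Hawk (5 > 0) — not an equilibrium.

(Hawk, Dove) and (Dove, Hawk)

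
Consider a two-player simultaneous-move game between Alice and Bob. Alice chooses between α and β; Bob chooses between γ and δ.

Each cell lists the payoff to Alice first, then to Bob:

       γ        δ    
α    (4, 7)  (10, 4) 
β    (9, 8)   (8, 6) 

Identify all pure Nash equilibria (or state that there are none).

(β, γ)

(α, γ): Alice prefers β (9 > 4) — not an equilibrium.
(α, δ): Bob prefers γ (7 > 4) — not an equilibrium.
(β, γ): Alice gets 9 ≥ 4 from α, and Bob gets 8 ≥ 6 from δ — Nash equilibrium.
(β, δ): Alice prefers α (10 > 8); Bob prefers γ (8 > 6) — not an equilibrium.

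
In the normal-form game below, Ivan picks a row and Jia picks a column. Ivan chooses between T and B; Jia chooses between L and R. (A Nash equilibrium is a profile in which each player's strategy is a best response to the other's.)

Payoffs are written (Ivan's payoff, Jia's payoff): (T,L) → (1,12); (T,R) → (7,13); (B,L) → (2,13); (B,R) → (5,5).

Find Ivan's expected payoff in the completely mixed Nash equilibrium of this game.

3

First find q, the probability Jia plays L, from Ivan's indifference between T and B: q + 7(1−q) = 2q + 5(1−q), giving q = 2/3.
Since Ivan is indifferent in equilibrium, Ivan's expected payoff equals the payoff from either row against (2/3, 1/3). Using T: (2/3) + 7(1/3) = 3.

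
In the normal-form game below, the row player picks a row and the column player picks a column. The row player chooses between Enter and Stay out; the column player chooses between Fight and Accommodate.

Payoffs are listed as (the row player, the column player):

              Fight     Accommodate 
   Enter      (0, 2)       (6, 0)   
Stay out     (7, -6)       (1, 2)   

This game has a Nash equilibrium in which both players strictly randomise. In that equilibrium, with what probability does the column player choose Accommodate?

Let y be the probability that the column player plays Fight. In a completely mixed equilibrium, the row player must be indifferent between Enter and Stay out.
The row player's expected payoff from Enter is 6(1−y); from Stay out it is 7y + (1−y).
Setting these equal: −6y + 6 = 6y + 1, so y = 5/12.
Therefore the column player plays Accommodate with probability 1 − 5/12 = 7/12.

7/12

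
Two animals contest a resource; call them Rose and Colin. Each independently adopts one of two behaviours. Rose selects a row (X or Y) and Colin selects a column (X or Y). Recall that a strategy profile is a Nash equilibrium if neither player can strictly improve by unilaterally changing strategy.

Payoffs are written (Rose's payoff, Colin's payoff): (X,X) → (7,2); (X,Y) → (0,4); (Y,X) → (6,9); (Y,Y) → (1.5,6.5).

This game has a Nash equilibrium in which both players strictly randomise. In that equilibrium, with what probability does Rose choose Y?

Let x be the probability that Rose plays X. In a completely mixed equilibrium, Colin must be indifferent between X and Y.
Colin's expected payoff from X is 2x + 9(1−x); from Y it is 4x + 6.5(1−x).
Setting these equal: −7x + 9 = −2.5x + 6.5, so x = 5/9.
Therefore Rose plays Y with probability 1 − 5/9 = 4/9.

4/9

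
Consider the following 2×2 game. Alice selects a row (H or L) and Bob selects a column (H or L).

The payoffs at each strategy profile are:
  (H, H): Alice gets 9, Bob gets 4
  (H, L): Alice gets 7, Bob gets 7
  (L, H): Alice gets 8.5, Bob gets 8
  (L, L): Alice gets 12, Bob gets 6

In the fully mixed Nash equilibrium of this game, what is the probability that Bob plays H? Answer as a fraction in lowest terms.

10/11

Let q be the probability that Bob plays H. In a completely mixed equilibrium, Alice must be indifferent between H and L.
Alice's expected payoff from H is 9q + 7(1−q); from L it is 8.5q + 12(1−q).
Setting these equal: 2q + 7 = −3.5q + 12, so q = 10/11.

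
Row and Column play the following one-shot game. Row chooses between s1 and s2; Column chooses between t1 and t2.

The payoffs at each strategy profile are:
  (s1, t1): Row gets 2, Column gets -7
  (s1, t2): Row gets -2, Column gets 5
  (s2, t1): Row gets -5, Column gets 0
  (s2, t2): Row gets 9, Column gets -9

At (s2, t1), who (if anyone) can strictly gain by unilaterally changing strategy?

Row at (s2, t1) earns -5; deviating to s1 yields 2 — a strict improvement.
Column earns 0; deviating to t2 yields -9 — not better.
Only Row has a strictly profitable deviation.

Row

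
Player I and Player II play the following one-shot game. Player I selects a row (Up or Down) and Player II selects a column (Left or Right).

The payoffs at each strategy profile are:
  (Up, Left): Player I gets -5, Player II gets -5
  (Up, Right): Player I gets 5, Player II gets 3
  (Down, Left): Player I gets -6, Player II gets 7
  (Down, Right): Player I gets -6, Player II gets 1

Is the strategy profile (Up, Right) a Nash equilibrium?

At (Up, Right), Player I earns 5; switching to Down would give -6, so Player I has no profitable deviation.
Player II earns 3; switching to Left would give -5, so Player II has no profitable deviation.
Neither player can gain by a unilateral deviation, so this profile is a Nash equilibrium.

Yes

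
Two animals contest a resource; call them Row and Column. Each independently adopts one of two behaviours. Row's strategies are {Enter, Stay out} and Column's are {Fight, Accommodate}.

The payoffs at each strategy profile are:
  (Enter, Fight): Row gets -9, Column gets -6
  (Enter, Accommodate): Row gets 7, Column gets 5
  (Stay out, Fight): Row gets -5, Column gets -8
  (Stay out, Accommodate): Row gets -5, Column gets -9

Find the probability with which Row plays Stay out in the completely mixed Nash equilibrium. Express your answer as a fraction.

Let x be the probability that Row plays Enter. In a completely mixed equilibrium, Column must be indifferent between Fight and Accommodate.
Column's expected payoff from Fight is −6x − 8(1−x); from Accommodate it is 5x − 9(1−x).
Setting these equal: 2x − 8 = 14x − 9, so x = 1/12.
Therefore Row plays Stay out with probability 1 − 1/12 = 11/12.

11/12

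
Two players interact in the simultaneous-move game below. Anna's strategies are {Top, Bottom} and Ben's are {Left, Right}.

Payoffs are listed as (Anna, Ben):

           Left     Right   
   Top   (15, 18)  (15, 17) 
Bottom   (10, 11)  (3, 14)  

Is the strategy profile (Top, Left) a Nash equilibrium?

Yes

At (Top, Left), Anna earns 15; switching to Bottom would give 10, so Anna has no profitable deviation.
Ben earns 18; switching to Right would give 17, so Ben has no profitable deviation.
Neither player can gain by a unilateral deviation, so this profile is a Nash equilibrium.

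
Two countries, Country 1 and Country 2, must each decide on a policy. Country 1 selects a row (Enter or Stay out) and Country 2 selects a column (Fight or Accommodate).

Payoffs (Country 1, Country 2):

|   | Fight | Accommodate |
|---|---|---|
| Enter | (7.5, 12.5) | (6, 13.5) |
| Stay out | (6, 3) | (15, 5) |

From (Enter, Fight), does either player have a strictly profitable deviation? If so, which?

Country 1 at (Enter, Fight) earns 7.5; deviating to Stay out yields 6 — not better.
Country 2 earns 12.5; deviating to Accommodate yields 13.5 — a strict improvement.
Only Country 2 has a strictly profitable deviation.

Country 2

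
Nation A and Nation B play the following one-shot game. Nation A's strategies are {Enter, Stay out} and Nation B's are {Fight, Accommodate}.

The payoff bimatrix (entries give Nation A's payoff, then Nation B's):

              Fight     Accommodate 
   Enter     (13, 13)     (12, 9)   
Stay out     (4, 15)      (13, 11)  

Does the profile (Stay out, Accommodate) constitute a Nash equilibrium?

At (Stay out, Accommodate), Nation A earns 13; switching to Enter would give 12, so Nation A has no profitable deviation.
Nation B earns 11; switching to Fight would give 15, so Nation B would deviate.
Since at least one player can profitably deviate, this is not a Nash equilibrium.

No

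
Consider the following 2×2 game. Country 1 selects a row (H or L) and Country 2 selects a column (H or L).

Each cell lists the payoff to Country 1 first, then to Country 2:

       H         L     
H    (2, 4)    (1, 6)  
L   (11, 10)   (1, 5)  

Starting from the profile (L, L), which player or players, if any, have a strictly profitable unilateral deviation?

Country 1 at (L, L) earns 1; deviating to H yields 1 — not better.
Country 2 earns 5; deviating to H yields 10 — a strict improvement.
Only Country 2 has a strictly profitable deviation.

Country 2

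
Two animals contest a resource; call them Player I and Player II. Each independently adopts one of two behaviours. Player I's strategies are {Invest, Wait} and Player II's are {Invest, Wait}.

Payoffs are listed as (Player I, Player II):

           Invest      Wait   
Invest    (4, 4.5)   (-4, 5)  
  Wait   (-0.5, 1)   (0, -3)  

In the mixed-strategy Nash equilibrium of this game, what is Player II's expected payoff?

First find x, the probability Player I plays Invest, from Player II's indifference between Invest and Wait: 4.5x + (1−x) = 5x − 3(1−x), giving x = 8/9.
Since Player II is indifferent in equilibrium, Player II's expected payoff equals the payoff from either column against (8/9, 1/9). Using Invest: 4.5(8/9) + (1/9) = 37/9.

37/9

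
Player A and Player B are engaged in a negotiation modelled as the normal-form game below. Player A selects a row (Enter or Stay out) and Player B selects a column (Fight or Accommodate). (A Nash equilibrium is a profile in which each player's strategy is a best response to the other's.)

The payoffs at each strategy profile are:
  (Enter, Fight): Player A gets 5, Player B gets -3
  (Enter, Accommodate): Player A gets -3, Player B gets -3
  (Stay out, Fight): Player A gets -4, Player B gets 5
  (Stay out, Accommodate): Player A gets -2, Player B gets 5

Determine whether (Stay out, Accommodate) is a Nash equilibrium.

Yes

At (Stay out, Accommodate), Player A earns -2; switching to Enter would give -3, so Player A has no profitable deviation.
Player B earns 5; switching to Fight would give 5, so Player B has no profitable deviation.
Neither player can gain by a unilateral deviation, so this profile is a Nash equilibrium.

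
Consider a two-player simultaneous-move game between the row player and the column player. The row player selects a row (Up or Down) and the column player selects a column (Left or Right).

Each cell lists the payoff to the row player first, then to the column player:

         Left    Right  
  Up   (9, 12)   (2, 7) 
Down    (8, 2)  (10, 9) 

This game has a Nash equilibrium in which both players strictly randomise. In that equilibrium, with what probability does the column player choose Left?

Let c be the probability that the column player plays Left. In a completely mixed equilibrium, the row player must be indifferent between Up and Down.
The row player's expected payoff from Up is 9c + 2(1−c); from Down it is 8c + 10(1−c).
Setting these equal: 7c + 2 = −2c + 10, so c = 8/9.

8/9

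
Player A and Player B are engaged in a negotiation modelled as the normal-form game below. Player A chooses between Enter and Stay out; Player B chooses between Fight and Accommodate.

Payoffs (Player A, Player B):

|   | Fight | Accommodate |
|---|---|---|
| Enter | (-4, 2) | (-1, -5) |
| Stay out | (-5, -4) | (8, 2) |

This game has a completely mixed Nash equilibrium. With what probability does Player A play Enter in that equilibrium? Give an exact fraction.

Let p be the probability that Player A plays Enter. In a completely mixed equilibrium, Player B must be indifferent between Fight and Accommodate.
Player B's expected payoff from Fight is 2p − 4(1−p); from Accommodate it is −5p + 2(1−p).
Setting these equal: 6p − 4 = −7p + 2, so p = 6/13.

6/13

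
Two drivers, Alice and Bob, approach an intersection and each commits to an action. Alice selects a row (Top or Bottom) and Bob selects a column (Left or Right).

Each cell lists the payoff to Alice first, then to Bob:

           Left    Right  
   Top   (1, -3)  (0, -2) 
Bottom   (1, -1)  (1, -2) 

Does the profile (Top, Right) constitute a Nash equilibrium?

At (Top, Right), Alice earns 0; switching to Bottom would give 1, so Alice would deviate.
Bob earns -2; switching to Left would give -3, so Bob has no profitable deviation.
Since at least one player can profitably deviate, this is not a Nash equilibrium.

No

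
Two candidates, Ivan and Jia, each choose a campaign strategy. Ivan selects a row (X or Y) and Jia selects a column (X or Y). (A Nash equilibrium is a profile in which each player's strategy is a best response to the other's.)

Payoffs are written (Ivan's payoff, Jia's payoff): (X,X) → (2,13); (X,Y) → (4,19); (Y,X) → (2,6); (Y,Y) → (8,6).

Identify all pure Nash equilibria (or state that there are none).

(Y, X) and (Y, Y)

(X, X): Jia prefers Y (19 > 13) — not an equilibrium.
(X, Y): Ivan prefers Y (8 > 4) — not an equilibrium.
(Y, X): Ivan gets 2 ≥ 2 from X, and Jia gets 6 ≥ 6 from Y — Nash equilibrium.
(Y, Y): Ivan gets 8 ≥ 4 from X, and Jia gets 6 ≥ 6 from X — Nash equilibrium.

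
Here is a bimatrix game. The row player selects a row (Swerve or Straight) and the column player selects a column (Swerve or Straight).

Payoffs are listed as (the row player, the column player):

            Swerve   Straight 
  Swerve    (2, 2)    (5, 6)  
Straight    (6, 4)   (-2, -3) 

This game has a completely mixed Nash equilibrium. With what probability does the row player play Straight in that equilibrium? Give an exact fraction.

4/11

Let x be the probability that the row player plays Swerve. In a completely mixed equilibrium, the column player must be indifferent between Swerve and Straight.
The column player's expected payoff from Swerve is 2x + 4(1−x); from Straight it is 6x − 3(1−x).
Setting these equal: −2x + 4 = 9x − 3, so x = 7/11.
Therefore the row player plays Straight with probability 1 − 7/11 = 4/11.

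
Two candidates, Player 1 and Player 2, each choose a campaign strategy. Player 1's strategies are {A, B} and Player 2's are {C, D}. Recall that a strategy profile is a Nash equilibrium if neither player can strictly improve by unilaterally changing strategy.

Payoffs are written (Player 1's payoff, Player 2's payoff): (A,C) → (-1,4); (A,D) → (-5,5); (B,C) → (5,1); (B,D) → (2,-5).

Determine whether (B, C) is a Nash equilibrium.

Yes

At (B, C), Player 1 earns 5; switching to A would give -1, so Player 1 has no profitable deviation.
Player 2 earns 1; switching to D would give -5, so Player 2 has no profitable deviation.
Neither player can gain by a unilateral deviation, so this profile is a Nash equilibrium.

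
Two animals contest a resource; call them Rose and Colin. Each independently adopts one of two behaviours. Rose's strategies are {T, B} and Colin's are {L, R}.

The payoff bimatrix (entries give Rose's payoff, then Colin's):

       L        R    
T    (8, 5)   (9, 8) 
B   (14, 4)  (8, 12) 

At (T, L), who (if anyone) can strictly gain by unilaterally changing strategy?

Rose at (T, L) earns 8; deviating to B yields 14 — a strict improvement.
Colin earns 5; deviating to R yields 8 — a strict improvement.
Both Rose and Colin have strictly profitable deviations.

Both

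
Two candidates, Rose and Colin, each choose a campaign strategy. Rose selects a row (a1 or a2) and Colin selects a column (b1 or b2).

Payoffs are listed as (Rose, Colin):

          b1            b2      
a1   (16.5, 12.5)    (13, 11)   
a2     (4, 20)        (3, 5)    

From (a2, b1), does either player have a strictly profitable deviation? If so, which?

Rose

Rose at (a2, b1) earns 4; deviating to a1 yields 16.5 — a strict improvement.
Colin earns 20; deviating to b2 yields 5 — not better.
Only Rose has a strictly profitable deviation.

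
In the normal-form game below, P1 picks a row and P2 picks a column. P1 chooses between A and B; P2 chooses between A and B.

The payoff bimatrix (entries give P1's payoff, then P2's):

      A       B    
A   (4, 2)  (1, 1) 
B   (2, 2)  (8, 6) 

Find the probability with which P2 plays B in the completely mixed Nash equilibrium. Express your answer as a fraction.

Let c be the probability that P2 plays A. In a completely mixed equilibrium, P1 must be indifferent between A and B.
P1's expected payoff from A is 4c + (1−c); from B it is 2c + 8(1−c).
Setting these equal: 3c + 1 = −6c + 8, so c = 7/9.
Therefore P2 plays B with probability 1 − 7/9 = 2/9.

2/9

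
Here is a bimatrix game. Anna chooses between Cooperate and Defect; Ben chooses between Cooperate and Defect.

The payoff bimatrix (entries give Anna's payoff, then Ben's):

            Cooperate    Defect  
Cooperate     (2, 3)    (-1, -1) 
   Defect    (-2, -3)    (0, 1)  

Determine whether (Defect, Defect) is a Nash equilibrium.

Yes

At (Defect, Defect), Anna earns 0; switching to Cooperate would give -1, so Anna has no profitable deviation.
Ben earns 1; switching to Cooperate would give -3, so Ben has no profitable deviation.
Neither player can gain by a unilateral deviation, so this profile is a Nash equilibrium.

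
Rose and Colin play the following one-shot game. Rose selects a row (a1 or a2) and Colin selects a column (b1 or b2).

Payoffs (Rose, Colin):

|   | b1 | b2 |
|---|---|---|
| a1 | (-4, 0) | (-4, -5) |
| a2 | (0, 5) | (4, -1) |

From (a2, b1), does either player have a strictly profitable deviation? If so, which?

Rose at (a2, b1) earns 0; deviating to a1 yields -4 — not better.
Colin earns 5; deviating to b2 yields -1 — not better.
Neither player can strictly improve; the profile is a Nash equilibrium.

Neither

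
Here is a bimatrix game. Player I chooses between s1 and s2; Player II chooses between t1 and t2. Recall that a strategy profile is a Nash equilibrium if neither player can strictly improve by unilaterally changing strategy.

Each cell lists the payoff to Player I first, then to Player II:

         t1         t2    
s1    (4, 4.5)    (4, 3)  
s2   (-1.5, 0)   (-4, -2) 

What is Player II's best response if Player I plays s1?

t1

Against s1, Player II earns 4.5 from t1 and 3 from t2.
So t1 is the best response.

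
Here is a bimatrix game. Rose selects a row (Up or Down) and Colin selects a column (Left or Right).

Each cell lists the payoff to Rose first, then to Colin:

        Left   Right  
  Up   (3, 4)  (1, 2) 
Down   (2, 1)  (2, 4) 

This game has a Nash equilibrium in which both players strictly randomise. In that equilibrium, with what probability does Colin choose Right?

Let c be the probability that Colin plays Left. In a completely mixed equilibrium, Rose must be indifferent between Up and Down.
Rose's expected payoff from Up is 3c + (1−c); from Down it is 2c + 2(1−c).
Setting these equal: 2c + 1 = 2, so c = 1/2.
Therefore Colin plays Right with probability 1 − 1/2 = 1/2.

1/2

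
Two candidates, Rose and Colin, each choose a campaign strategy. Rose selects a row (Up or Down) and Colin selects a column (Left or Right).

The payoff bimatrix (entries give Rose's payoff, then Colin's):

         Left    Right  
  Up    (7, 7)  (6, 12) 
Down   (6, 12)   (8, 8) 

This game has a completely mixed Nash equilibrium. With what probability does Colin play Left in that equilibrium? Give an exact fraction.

2/3

Let q be the probability that Colin plays Left. In a completely mixed equilibrium, Rose must be indifferent between Up and Down.
Rose's expected payoff from Up is 7q + 6(1−q); from Down it is 6q + 8(1−q).
Setting these equal: q + 6 = −2q + 8, so q = 2/3.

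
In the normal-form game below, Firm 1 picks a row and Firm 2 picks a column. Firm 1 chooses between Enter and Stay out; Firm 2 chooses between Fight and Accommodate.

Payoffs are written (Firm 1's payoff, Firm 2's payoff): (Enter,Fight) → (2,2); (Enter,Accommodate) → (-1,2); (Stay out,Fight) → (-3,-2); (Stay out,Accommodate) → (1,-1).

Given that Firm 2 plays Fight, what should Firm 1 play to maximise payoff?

Enter

Against Fight, Firm 1 earns 2 from Enter and -3 from Stay out.
So Enter is the best response.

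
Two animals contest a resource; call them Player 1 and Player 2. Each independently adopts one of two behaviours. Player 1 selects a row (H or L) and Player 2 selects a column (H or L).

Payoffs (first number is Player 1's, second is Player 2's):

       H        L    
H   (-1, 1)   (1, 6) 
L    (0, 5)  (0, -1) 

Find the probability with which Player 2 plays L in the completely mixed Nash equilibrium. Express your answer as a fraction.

Let c be the probability that Player 2 plays H. In a completely mixed equilibrium, Player 1 must be indifferent between H and L.
Player 1's expected payoff from H is −c + (1−c); from L it is 0.
Setting these equal: −2c + 1 = 0, so c = 1/2.
Therefore Player 2 plays L with probability 1 − 1/2 = 1/2.

1/2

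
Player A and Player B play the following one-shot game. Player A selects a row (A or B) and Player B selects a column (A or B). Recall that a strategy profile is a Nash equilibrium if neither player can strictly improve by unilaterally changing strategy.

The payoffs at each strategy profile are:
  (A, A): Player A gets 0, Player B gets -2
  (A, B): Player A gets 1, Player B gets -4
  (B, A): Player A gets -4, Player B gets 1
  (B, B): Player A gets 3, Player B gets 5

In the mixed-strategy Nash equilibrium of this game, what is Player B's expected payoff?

-1

First find p, the probability Player A plays A, from Player B's indifference between A and B: −2p + (1−p) = −4p + 5(1−p), giving p = 2/3.
Since Player B is indifferent in equilibrium, Player B's expected payoff equals the payoff from either column against (2/3, 1/3). Using A: −2(2/3) + (1/3) = -1.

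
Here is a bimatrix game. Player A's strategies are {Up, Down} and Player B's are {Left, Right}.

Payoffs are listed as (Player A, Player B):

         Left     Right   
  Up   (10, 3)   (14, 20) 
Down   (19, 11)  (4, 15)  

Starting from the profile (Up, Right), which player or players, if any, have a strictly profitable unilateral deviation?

Player A at (Up, Right) earns 14; deviating to Down yields 4 — not better.
Player B earns 20; deviating to Left yields 3 — not better.
Neither player can strictly improve; the profile is a Nash equilibrium.

Neither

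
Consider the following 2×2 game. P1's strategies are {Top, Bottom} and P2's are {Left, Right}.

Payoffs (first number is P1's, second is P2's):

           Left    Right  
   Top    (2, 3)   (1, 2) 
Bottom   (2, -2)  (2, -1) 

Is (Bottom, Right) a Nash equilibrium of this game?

Yes

At (Bottom, Right), P1 earns 2; switching to Top would give 1, so P1 has no profitable deviation.
P2 earns -1; switching to Left would give -2, so P2 has no profitable deviation.
Neither player can gain by a unilateral deviation, so this profile is a Nash equilibrium.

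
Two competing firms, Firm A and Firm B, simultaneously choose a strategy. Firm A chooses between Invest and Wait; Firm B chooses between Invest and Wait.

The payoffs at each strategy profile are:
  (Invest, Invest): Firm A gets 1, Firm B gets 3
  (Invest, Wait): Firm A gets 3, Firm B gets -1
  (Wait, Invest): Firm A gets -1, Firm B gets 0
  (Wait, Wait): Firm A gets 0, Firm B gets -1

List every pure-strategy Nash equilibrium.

(Invest, Invest)

(Invest, Invest): Firm A gets 1 ≥ -1 from Wait, and Firm B gets 3 ≥ -1 from Wait — Nash equilibrium.
(Invest, Wait): Firm B prefers Invest (3 > -1) — not an equilibrium.
(Wait, Invest): Firm A prefers Invest (1 > -1) — not an equilibrium.
(Wait, Wait): Firm A prefers Invest (3 > 0); Firm B prefers Invest (0 > -1) — not an equilibrium.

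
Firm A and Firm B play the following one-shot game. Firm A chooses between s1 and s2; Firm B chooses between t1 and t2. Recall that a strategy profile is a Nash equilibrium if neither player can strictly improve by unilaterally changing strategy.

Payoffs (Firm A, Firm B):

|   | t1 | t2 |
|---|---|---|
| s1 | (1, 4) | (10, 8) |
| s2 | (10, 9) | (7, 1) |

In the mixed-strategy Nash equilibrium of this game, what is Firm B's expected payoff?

First find p, the probability Firm A plays s1, from Firm B's indifference between t1 and t2: 4p + 9(1−p) = 8p + (1−p), giving p = 2/3.
Since Firm B is indifferent in equilibrium, Firm B's expected payoff equals the payoff from either column against (2/3, 1/3). Using t1: 4(2/3) + 9(1/3) = 17/3.

17/3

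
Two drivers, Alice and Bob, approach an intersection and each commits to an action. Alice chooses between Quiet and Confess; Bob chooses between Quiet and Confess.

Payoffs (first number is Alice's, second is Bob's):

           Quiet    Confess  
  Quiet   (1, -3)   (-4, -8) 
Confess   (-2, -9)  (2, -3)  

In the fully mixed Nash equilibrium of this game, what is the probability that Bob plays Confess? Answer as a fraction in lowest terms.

Let c be the probability that Bob plays Quiet. In a completely mixed equilibrium, Alice must be indifferent between Quiet and Confess.
Alice's expected payoff from Quiet is c − 4(1−c); from Confess it is −2c + 2(1−c).
Setting these equal: 5c − 4 = −4c + 2, so c = 2/3.
Therefore Bob plays Confess with probability 1 − 2/3 = 1/3.

1/3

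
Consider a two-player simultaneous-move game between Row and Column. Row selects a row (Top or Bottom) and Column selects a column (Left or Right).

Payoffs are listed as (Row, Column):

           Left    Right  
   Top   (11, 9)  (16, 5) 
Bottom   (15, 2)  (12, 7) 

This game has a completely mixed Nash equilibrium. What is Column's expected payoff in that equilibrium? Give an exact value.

First find x, the probability Row plays Top, from Column's indifference between Left and Right: 9x + 2(1−x) = 5x + 7(1−x), giving x = 5/9.
Since Column is indifferent in equilibrium, Column's expected payoff equals the payoff from either column against (5/9, 4/9). Using Left: 9(5/9) + 2(4/9) = 53/9.

53/9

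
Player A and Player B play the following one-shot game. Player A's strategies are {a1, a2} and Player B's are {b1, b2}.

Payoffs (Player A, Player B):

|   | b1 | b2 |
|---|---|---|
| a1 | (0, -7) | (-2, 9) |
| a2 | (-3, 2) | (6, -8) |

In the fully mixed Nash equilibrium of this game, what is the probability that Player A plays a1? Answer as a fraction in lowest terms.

Let x be the probability that Player A plays a1. In a completely mixed equilibrium, Player B must be indifferent between b1 and b2.
Player B's expected payoff from b1 is −7x + 2(1−x); from b2 it is 9x − 8(1−x).
Setting these equal: −9x + 2 = 17x − 8, so x = 5/13.

5/13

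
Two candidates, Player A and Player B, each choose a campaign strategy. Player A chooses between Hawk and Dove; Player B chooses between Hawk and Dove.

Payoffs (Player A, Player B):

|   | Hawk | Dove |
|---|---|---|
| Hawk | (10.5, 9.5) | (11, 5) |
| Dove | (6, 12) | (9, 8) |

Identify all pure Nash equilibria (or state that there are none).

(Hawk, Hawk): Player A gets 10.5 ≥ 6 from Dove, and Player B gets 9.5 ≥ 5 from Dove — Nash equilibrium.
(Hawk, Dove): Player B prefers Hawk (9.5 > 5) — not an equilibrium.
(Dove, Hawk): Player A prefers Hawk (10.5 > 6) — not an equilibrium.
(Dove, Dove): Player A prefers Hawk (11 > 9); Player B prefers Hawk (12 > 8) — not an equilibrium.

(Hawk, Hawk)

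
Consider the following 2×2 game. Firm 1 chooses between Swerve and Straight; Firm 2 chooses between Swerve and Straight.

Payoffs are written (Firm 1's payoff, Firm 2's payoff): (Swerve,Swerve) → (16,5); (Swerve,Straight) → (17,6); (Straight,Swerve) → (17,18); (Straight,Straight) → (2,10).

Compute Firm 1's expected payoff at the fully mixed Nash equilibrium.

First find q, the probability Firm 2 plays Swerve, from Firm 1's indifference between Swerve and Straight: 16q + 17(1−q) = 17q + 2(1−q), giving q = 15/16.
Since Firm 1 is indifferent in equilibrium, Firm 1's expected payoff equals the payoff from either row against (15/16, 1/16). Using Swerve: 16(15/16) + 17(1/16) = 257/16.

257/16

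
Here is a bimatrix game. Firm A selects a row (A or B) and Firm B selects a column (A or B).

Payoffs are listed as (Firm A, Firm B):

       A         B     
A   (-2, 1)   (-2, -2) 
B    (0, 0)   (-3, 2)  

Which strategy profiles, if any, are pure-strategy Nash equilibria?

none

(A, A): Firm A prefers B (0 > -2) — not an equilibrium.
(A, B): Firm B prefers A (1 > -2) — not an equilibrium.
(B, A): Firm B prefers B (2 > 0) — not an equilibrium.
(B, B): Firm A prefers A (-2 > -3) — not an equilibrium.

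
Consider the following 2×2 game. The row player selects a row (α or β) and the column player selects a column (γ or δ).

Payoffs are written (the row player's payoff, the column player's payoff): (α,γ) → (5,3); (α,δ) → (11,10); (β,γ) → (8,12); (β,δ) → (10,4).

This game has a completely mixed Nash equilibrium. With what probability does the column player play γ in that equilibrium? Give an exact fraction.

Let c be the probability that the column player plays γ. In a completely mixed equilibrium, the row player must be indifferent between α and β.
The row player's expected payoff from α is 5c + 11(1−c); from β it is 8c + 10(1−c).
Setting these equal: −6c + 11 = −2c + 10, so c = 1/4.

1/4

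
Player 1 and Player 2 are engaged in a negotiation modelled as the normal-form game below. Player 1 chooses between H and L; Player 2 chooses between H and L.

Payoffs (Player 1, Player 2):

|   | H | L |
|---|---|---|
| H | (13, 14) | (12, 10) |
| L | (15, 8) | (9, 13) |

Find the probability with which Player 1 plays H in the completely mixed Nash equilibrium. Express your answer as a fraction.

Let x be the probability that Player 1 plays H. In a completely mixed equilibrium, Player 2 must be indifferent between H and L.
Player 2's expected payoff from H is 14x + 8(1−x); from L it is 10x + 13(1−x).
Setting these equal: 6x + 8 = −3x + 13, so x = 5/9.

5/9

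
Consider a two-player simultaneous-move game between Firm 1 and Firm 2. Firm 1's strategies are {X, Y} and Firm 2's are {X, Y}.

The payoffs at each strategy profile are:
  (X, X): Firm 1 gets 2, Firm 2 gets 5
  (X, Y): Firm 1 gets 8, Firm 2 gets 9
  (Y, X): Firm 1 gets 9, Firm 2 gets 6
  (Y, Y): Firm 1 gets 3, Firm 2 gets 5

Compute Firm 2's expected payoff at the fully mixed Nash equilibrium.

First find x, the probability Firm 1 plays X, from Firm 2's indifference between X and Y: 5x + 6(1−x) = 9x + 5(1−x), giving x = 1/5.
Since Firm 2 is indifferent in equilibrium, Firm 2's expected payoff equals the payoff from either column against (1/5, 4/5). Using X: 5(1/5) + 6(4/5) = 29/5.

29/5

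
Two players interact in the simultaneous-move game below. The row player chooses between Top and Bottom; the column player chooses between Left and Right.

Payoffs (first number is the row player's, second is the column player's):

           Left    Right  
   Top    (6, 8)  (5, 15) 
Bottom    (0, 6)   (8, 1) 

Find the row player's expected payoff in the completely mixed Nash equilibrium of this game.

16/3

First find y, the probability the column player plays Left, from the row player's indifference between Top and Bottom: 6y + 5(1−y) = 8(1−y), giving y = 1/3.
Since the row player is indifferent in equilibrium, the row player's expected payoff equals the payoff from either row against (1/3, 2/3). Using Top: 6(1/3) + 5(2/3) = 16/3.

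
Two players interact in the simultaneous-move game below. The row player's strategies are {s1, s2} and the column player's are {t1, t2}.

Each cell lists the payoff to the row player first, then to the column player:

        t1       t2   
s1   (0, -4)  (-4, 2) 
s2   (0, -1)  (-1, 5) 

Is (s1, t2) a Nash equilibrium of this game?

At (s1, t2), the row player earns -4; switching to s2 would give -1, so the row player would deviate.
The column player earns 2; switching to t1 would give -4, so the column player has no profitable deviation.
Since at least one player can profitably deviate, this is not a Nash equilibrium.

No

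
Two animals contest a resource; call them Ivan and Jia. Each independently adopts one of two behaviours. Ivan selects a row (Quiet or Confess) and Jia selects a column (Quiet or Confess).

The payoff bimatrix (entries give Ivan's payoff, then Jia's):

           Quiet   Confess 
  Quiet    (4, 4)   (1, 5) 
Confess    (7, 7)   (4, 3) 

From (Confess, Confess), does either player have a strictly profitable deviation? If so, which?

Ivan at (Confess, Confess) earns 4; deviating to Quiet yields 1 — not better.
Jia earns 3; deviating to Quiet yields 7 — a strict improvement.
Only Jia has a strictly profitable deviation.

Jia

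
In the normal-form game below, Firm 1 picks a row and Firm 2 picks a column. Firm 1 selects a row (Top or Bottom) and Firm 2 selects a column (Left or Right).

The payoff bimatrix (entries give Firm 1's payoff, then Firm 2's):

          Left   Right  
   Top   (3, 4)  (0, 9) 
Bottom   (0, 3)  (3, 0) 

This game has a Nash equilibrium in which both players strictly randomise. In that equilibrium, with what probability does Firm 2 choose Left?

1/2

Let q be the probability that Firm 2 plays Left. In a completely mixed equilibrium, Firm 1 must be indifferent between Top and Bottom.
Firm 1's expected payoff from Top is 3q; from Bottom it is 3(1−q).
Setting these equal: 3q = −3q + 3, so q = 1/2.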